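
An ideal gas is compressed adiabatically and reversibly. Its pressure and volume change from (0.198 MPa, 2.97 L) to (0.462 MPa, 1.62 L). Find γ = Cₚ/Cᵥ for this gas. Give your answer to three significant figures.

PV^γ = const ⇒ γ = ln(P₂/P₁) / ln(V₁/V₂).
γ = ln(0.462/0.198) / ln(2.97/1.62) = 1.398.

γ ≈ 1.40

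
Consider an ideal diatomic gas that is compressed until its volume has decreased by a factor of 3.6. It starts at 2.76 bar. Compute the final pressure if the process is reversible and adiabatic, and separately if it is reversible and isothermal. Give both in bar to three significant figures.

For a diatomic ideal gas γ = 7/5.
Isothermal: P₂ = P₁(V₁/V₂) = 2.76×3.6 = 9.936 bar.
Adiabatic: P₂ = P₁(V₁/V₂)^γ = 2.76×3.6^(7/5) = 16.59 bar.

adiabatic: 16.6 bar; isothermal: 9.94 bar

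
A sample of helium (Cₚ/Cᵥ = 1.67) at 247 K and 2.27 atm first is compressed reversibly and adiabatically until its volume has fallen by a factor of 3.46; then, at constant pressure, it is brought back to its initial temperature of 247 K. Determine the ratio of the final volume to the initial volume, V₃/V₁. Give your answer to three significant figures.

Adiabatic step: V₂/V₁ = 0.289; T₂ = T₁·3.46^(0.67) = 567.4 K.
Isobaric step: V₃/V₂ = T₃/T₂ = 247/567.4.
V₃/V₁ = (V₂/V₁)(V₃/V₂) = 0.289 × (247/567.4) = 0.1258.

V₃/V₁ ≈ 0.126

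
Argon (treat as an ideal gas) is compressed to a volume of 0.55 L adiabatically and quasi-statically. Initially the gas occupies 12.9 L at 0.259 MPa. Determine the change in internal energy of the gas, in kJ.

ΔU ≈ 36.1 kJ

γ = 5/3 for a monatomic ideal gas.
P₂ = P₁(V₁/V₂)^γ = 0.259×(12.9/0.55)^(5/3) = 49.78 MPa.
For a reversible adiabat, W_by_gas = (P₁V₁ − P₂V₂)/(γ−1).
W_by = (259000×0.0129 − 4.978×10^7×0.00055) / (2/3) = -36050 J.
Q = 0 ⇒ ΔU = −W_by = 36050 J.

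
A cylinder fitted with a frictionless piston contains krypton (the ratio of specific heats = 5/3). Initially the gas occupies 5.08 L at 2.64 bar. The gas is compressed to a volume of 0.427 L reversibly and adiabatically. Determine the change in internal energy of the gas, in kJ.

ΔU ≈ 8.47 kJ

P₂ = P₁(V₁/V₂)^γ = 2.64×(5.08/0.427)^(5/3) = 163.7 bar.
For a reversible adiabat, W_by_gas = (P₁V₁ − P₂V₂)/(γ−1).
W_by = (264000×0.00508 − 1.637×10^7×0.000427) / (2/3) = -8472 J.
Q = 0 ⇒ ΔU = −W_by = 8472 J.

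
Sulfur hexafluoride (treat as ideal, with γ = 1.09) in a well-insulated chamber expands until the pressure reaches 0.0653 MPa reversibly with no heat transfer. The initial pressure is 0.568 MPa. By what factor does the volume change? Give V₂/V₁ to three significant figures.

V₂/V₁ ≈ 7.28

From PV^γ = const, V₂/V₁ = (P₁/P₂)^(1/γ).
V₂/V₁ = (0.568/0.0653)^(0.917) = 7.276.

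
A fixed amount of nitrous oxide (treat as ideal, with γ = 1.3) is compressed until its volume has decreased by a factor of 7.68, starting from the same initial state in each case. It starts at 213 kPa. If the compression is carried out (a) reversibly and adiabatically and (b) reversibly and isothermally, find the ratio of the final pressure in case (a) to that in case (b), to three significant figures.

Isothermal: P_b = P₁(V₁/V₂) = 213×7.68.
Adiabatic: P_a = P₁(V₁/V₂)^γ = 213×7.68^(1.3).
P_a/P_b = (V₁/V₂)^(γ−1) = 7.68^(0.3) = 1.843.

P_adiabatic / P_isothermal ≈ 1.84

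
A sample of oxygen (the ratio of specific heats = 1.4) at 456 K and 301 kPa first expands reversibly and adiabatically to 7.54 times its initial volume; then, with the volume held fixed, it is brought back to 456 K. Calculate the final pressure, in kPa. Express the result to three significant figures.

P₃ ≈ 39.9 kPa

Adiabatic step (PV^γ = const): P₂ = 301×(1/7.54)^(1.4) = 17.79 kPa; T₂ = 456×(1/7.54)^(0.4) = 203.2 K.
Isochoric: P₃ = P₂(T₃/T₂) = 17.79 × (456/203.2) = 39.92 kPa.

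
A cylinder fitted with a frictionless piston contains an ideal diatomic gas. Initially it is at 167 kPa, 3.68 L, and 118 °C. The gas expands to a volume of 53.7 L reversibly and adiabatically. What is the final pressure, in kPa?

Adiabatic: P₁V₁^γ = P₂V₂^γ ⇒ P₂ = P₁ (V₁/V₂)^γ.
γ = 7/5 for a diatomic ideal gas.
P₂ = 167 × (3.68/53.7)^(7/5) = 3.917 kPa.

P₂ ≈ 3.92 kPa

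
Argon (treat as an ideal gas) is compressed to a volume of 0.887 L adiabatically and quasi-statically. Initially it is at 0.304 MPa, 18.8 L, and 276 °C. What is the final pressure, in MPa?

P₂ ≈ 49.3 MPa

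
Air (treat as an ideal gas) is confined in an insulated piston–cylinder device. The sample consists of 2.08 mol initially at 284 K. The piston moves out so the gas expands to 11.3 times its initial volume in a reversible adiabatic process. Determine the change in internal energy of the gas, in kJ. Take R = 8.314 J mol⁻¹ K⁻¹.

For a reversible adiabat TV^(γ−1) is constant, so T₂ = T₁ (V₁/V₂)^(γ−1).
γ = 7/5 for a diatomic ideal gas, so γ−1 = 2/5.
T₂ = 284 × (1/11.3)^(2/5) = 107.7 K.
Q = 0, so ΔU = W_on_gas = nCᵥΔT with Cᵥ = R/(γ−1) = 20.79 J/(mol·K).
ΔU = 2.08 × 20.79 × (107.7 − 284) = -7623 J.

ΔU ≈ -7.62 kJ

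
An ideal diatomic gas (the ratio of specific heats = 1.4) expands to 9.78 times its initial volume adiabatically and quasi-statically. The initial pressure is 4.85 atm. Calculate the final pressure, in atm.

P₂ ≈ 0.199 atm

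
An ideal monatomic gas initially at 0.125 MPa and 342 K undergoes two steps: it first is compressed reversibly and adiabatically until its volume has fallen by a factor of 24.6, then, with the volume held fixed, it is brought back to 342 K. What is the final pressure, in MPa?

For a monatomic ideal gas γ = 5/3.
Adiabatic step (PV^γ = const): P₂ = 0.125×24.6^(5/3) = 26.01 MPa; T₂ = 342×24.6^(2/3) = 2893 K.
Isochoric: P₃ = P₂(T₃/T₂) = 26.01 × (342/2893) = 3.075 MPa.

P₃ ≈ 3.07 MPa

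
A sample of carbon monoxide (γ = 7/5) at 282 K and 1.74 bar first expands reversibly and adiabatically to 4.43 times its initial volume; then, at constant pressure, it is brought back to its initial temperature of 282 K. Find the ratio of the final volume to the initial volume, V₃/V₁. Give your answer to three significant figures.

Adiabatic step: V₂/V₁ = 4.43; T₂ = T₁·(1/4.43)^(2/5) = 155.5 K.
Isobaric step: V₃/V₂ = T₃/T₂ = 282/155.5.
V₃/V₁ = (V₂/V₁)(V₃/V₂) = 4.43 × (282/155.5) = 8.035.

V₃/V₁ ≈ 8.03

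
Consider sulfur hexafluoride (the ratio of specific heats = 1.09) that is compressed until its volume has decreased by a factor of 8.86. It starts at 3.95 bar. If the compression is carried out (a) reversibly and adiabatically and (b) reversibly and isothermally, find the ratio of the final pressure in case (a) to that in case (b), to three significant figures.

P_adiabatic / P_isothermal ≈ 1.22

Isothermal: P_b = P₁(V₁/V₂) = 3.95×8.86.
Adiabatic: P_a = P₁(V₁/V₂)^γ = 3.95×8.86^(1.09).
P_a/P_b = (V₁/V₂)^(γ−1) = 8.86^(0.09) = 1.217.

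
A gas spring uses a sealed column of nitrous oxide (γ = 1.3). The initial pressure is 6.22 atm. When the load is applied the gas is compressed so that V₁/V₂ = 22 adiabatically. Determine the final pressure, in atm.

P₂ ≈ 346 atm

Adiabatic: P₁V₁^γ = P₂V₂^γ ⇒ P₂ = P₁ (V₁/V₂)^γ.
P₂ = 6.22 × 22^(1.3) = 345.9 atm.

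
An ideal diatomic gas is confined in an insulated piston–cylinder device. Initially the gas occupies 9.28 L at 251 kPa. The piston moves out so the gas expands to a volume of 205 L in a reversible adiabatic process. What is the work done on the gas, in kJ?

γ = 7/5 for a diatomic ideal gas.
P₂ = P₁(V₁/V₂)^γ = 251×(9.28/205)^(7/5) = 3.294 kPa.
For a reversible adiabat, W_by_gas = (P₁V₁ − P₂V₂)/(γ−1).
W_by = (251000×0.00928 − 3294×0.205) / (2/5) = 4135 J.
W_on_gas = −W_by = -4135 J.

W ≈ -4.13 kJ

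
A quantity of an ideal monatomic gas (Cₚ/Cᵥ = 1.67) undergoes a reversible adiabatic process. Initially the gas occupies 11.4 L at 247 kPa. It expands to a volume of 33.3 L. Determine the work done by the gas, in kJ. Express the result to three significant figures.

W ≈ 2.15 kJ

P₂ = P₁(V₁/V₂)^γ = 247×(11.4/33.3)^(1.67) = 41.23 kPa.
For a reversible adiabat, W_by_gas = (P₁V₁ − P₂V₂)/(γ−1).
W_by = (247000×0.0114 − 41230×0.0333) / (0.67) = 2153 J.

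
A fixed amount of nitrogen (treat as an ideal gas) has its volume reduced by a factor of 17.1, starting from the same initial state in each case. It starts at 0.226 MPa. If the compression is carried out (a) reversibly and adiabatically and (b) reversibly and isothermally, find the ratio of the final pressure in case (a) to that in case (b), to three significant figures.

For a diatomic ideal gas γ = 7/5.
Isothermal: P_b = P₁(V₁/V₂) = 0.226×17.1.
Adiabatic: P_a = P₁(V₁/V₂)^γ = 0.226×17.1^(7/5).
P_a/P_b = (V₁/V₂)^(γ−1) = 17.1^(2/5) = 3.113.

P_adiabatic / P_isothermal ≈ 3.11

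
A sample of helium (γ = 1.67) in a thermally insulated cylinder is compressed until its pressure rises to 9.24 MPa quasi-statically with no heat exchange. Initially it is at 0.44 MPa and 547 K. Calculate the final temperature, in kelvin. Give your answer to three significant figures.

Along an adiabat T P^((1−γ)/γ) is constant, so T₂ = T₁ (P₂/P₁)^((γ−1)/γ).
T₂ = 547 × (9.24/0.44)^(0.401) = 1855 K.

T₂ ≈ 1860 K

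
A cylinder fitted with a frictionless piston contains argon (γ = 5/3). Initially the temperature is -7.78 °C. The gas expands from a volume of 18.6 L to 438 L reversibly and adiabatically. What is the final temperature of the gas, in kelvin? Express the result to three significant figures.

For a reversible adiabat TV^(γ−1) is constant, so T₂ = T₁ (V₁/V₂)^(γ−1).
T₁ = -7.78 °C = 265.4 K.
T₂ = 265.4 × (18.6/438)^(2/3) = 32.3 K.

T₂ ≈ 32.3 K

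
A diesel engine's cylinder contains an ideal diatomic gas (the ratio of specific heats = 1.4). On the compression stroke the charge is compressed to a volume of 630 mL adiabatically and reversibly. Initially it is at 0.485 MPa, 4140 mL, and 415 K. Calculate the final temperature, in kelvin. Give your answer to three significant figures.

For a reversible adiabat TV^(γ−1) is constant, so T₂ = T₁ (V₁/V₂)^(γ−1).
T₂ = 415 × (4140/630)^(0.4) = 881.3 K.

T₂ ≈ 881 K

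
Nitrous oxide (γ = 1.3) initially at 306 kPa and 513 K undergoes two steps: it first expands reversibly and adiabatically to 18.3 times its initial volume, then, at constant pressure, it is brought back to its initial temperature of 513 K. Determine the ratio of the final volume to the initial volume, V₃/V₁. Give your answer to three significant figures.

V₃/V₁ ≈ 43.8

Adiabatic step: V₂/V₁ = 18.3; T₂ = T₁·(1/18.3)^(0.3) = 214.5 K.
Isobaric step: V₃/V₂ = T₃/T₂ = 513/214.5.
V₃/V₁ = (V₂/V₁)(V₃/V₂) = 18.3 × (513/214.5) = 43.77.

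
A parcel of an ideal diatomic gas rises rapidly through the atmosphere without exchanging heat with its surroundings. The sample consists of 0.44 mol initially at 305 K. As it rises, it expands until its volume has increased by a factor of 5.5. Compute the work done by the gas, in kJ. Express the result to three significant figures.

W ≈ 1.38 kJ

Adiabatic: T₁V₁^(γ−1) = T₂V₂^(γ−1) ⇒ T₂ = T₁ (V₁/V₂)^(γ−1).
γ = 7/5 for a diatomic ideal gas, so γ−1 = 2/5.
T₂ = 305 × (1/5.5)^(2/5) = 154.2 K.
Q = 0, so ΔU = W_on_gas = nCᵥΔT with Cᵥ = R/(γ−1) = 20.79 J/(mol·K).
ΔU = 0.44 × 20.79 × (154.2 − 305) = -1379 J.
Work done by the gas = −ΔU = 1379 J.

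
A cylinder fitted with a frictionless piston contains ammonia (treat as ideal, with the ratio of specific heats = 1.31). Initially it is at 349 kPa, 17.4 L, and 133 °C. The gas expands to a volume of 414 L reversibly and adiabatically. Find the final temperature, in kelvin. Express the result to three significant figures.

T₂ ≈ 152 K

For a reversible adiabat TV^(γ−1) is constant, so T₂ = T₁ (V₁/V₂)^(γ−1).
T₁ = 133 °C = 406.1 K.
T₂ = 406.1 × (17.4/414)^(0.31) = 152.1 K.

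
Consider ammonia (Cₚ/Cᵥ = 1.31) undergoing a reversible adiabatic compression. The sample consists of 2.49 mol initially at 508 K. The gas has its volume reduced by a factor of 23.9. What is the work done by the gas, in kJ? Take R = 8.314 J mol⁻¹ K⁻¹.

W ≈ -56.8 kJ

For a reversible adiabat TV^(γ−1) is constant, so T₂ = T₁ (V₁/V₂)^(γ−1).
T₂ = 508 × 23.9^(0.31) = 1359 K.
Q = 0, so ΔU = W_on_gas = nCᵥΔT with Cᵥ = R/(γ−1) = 26.82 J/(mol·K).
ΔU = 2.49 × 26.82 × (1359 − 508) = 56820 J.
Work done by the gas = −ΔU = -56820 J.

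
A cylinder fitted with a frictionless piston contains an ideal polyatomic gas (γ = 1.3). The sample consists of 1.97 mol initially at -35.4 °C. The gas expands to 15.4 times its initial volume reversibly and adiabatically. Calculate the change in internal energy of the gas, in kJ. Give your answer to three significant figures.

For a reversible adiabat TV^(γ−1) is constant, so T₂ = T₁ (V₁/V₂)^(γ−1).
T₁ = -35.4 °C = 237.7 K.
T₂ = 237.7 × (1/15.4)^(0.3) = 104.7 K.
Q = 0, so ΔU = W_on_gas = nCᵥΔT with Cᵥ = R/(γ−1) = 27.71 J/(mol·K).
ΔU = 1.97 × 27.71 × (104.7 − 237.7) = -7265 J.

ΔU ≈ -7.26 kJ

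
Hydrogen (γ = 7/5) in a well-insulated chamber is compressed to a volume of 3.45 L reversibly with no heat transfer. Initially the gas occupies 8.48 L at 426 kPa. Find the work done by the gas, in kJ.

P₂ = P₁(V₁/V₂)^γ = 426×(8.48/3.45)^(7/5) = 1500 kPa.
For a reversible adiabat, W_by_gas = (P₁V₁ − P₂V₂)/(γ−1).
W_by = (426000×0.00848 − 1.5×10^6×0.00345) / (2/5) = -3910 J.

W ≈ -3.91 kJ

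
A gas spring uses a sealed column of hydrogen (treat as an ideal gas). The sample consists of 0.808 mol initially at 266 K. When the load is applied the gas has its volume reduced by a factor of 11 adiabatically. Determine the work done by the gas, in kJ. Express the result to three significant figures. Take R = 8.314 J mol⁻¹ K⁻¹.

W ≈ -7.19 kJ

For a reversible adiabat TV^(γ−1) is constant, so T₂ = T₁ (V₁/V₂)^(γ−1).
γ = 7/5 for a diatomic ideal gas, so γ−1 = 2/5.
T₂ = 266 × 11^(2/5) = 694.1 K.
Q = 0, so ΔU = W_on_gas = nCᵥΔT with Cᵥ = R/(γ−1) = 20.79 J/(mol·K).
ΔU = 0.808 × 20.79 × (694.1 − 266) = 7190 J.
Work done by the gas = −ΔU = -7190 J.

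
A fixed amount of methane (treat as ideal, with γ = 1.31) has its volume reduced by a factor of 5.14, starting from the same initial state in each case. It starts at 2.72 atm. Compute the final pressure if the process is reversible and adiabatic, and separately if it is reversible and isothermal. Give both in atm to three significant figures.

Isothermal: P₂ = P₁(V₁/V₂) = 2.72×5.14 = 13.98 atm.
Adiabatic: P₂ = P₁(V₁/V₂)^γ = 2.72×5.14^(1.31) = 23.22 atm.

adiabatic: 23.2 atm; isothermal: 14.0 atm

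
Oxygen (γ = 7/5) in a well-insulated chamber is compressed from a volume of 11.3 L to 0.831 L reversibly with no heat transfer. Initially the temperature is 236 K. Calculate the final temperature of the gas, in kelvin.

Adiabatic: T₁V₁^(γ−1) = T₂V₂^(γ−1) ⇒ T₂ = T₁ (V₁/V₂)^(γ−1).
T₂ = 236 × (11.3/0.831)^(2/5) = 670.4 K.

T₂ ≈ 670 K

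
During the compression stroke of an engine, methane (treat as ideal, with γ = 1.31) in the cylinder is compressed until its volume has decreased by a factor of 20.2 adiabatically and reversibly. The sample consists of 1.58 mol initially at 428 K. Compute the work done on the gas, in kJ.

Adiabatic: T₁V₁^(γ−1) = T₂V₂^(γ−1) ⇒ T₂ = T₁ (V₁/V₂)^(γ−1).
T₂ = 428 × 20.2^(0.31) = 1087 K.
Q = 0, so ΔU = W_on_gas = nCᵥΔT with Cᵥ = R/(γ−1) = 26.82 J/(mol·K).
ΔU = 1.58 × 26.82 × (1087 − 428) = 27910 J.

W ≈ 27.9 kJ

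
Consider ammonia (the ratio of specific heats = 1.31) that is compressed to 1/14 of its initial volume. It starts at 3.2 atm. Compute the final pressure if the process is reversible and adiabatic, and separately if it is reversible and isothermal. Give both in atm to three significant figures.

Isothermal: P₂ = P₁(V₁/V₂) = 3.2×14 = 44.8 atm.
Adiabatic: P₂ = P₁(V₁/V₂)^γ = 3.2×14^(1.31) = 101.5 atm.

adiabatic: 102 atm; isothermal: 44.8 atm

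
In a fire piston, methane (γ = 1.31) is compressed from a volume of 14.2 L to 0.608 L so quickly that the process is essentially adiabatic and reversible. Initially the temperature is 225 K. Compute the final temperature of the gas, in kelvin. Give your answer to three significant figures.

Adiabatic: T₁V₁^(γ−1) = T₂V₂^(γ−1) ⇒ T₂ = T₁ (V₁/V₂)^(γ−1).
T₂ = 225 × (14.2/0.608)^(0.31) = 597.6 K.

T₂ ≈ 598 K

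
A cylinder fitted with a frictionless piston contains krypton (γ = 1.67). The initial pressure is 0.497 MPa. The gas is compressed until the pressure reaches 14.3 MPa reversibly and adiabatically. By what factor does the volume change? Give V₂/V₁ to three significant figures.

From PV^γ = const, V₂/V₁ = (P₁/P₂)^(1/γ).
V₂/V₁ = (0.497/14.3)^(0.599) = 0.1338.

V₂/V₁ ≈ 0.134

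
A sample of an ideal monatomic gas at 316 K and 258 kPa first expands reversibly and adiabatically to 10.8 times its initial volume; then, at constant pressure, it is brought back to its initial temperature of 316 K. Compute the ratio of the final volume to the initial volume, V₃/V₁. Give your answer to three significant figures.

V₃/V₁ ≈ 52.8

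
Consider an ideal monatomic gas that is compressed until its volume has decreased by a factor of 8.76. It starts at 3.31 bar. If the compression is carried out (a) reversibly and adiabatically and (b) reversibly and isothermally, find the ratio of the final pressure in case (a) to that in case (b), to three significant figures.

For a monatomic ideal gas γ = 5/3.
Isothermal: P_b = P₁(V₁/V₂) = 3.31×8.76.
Adiabatic: P_a = P₁(V₁/V₂)^γ = 3.31×8.76^(5/3).
P_a/P_b = (V₁/V₂)^(γ−1) = 8.76^(2/3) = 4.249.

P_adiabatic / P_isothermal ≈ 4.25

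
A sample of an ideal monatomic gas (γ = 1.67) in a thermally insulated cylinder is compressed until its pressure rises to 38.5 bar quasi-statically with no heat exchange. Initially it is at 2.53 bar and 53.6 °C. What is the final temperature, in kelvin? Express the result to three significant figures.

T₂ ≈ 974 K

Adiabatic: T₂/T₁ = (P₂/P₁)^((γ−1)/γ).
T₁ = 53.6 °C = 326.8 K.
T₂ = 326.8 × (38.5/2.53)^(0.401) = 974 K.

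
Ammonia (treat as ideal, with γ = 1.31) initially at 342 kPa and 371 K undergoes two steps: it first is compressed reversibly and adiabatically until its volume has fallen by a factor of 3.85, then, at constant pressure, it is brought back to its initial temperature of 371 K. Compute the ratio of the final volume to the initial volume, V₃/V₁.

Adiabatic step: V₂/V₁ = 0.2597; T₂ = T₁·3.85^(0.31) = 563.5 K.
Isobaric step: V₃/V₂ = T₃/T₂ = 371/563.5.
V₃/V₁ = (V₂/V₁)(V₃/V₂) = 0.2597 × (371/563.5) = 0.171.

V₃/V₁ ≈ 0.171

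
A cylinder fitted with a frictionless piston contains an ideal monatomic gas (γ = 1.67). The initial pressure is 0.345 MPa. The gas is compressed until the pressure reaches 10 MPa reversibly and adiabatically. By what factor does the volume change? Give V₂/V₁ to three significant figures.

From PV^γ = const, V₂/V₁ = (P₁/P₂)^(1/γ).
V₂/V₁ = (0.345/10)^(0.599) = 0.1332.

V₂/V₁ ≈ 0.133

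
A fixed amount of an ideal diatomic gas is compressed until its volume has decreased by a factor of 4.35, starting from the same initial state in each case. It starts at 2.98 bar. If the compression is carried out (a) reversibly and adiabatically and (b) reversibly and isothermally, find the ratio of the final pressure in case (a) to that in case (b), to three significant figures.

P_adiabatic / P_isothermal ≈ 1.80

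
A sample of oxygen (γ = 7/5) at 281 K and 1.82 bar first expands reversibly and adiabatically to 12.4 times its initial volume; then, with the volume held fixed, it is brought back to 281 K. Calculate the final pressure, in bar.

Adiabatic step (PV^γ = const): P₂ = 1.82×(1/12.4)^(7/5) = 0.05361 bar; T₂ = 281×(1/12.4)^(2/5) = 102.6 K.
Isochoric: P₃ = P₂(T₃/T₂) = 0.05361 × (281/102.6) = 0.1468 bar.

P₃ ≈ 0.147 bar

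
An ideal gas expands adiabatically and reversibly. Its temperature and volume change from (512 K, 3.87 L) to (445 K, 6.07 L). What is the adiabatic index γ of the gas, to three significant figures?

TV^(γ−1) = const ⇒ γ − 1 = ln(T₂/T₁) / ln(V₁/V₂).
γ = 1 + ln(445/512) / ln(3.87/6.07) = 1.312.

γ ≈ 1.31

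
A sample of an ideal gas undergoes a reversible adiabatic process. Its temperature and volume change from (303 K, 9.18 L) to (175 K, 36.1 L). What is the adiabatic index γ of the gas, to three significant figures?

γ ≈ 1.40

TV^(γ−1) = const ⇒ γ − 1 = ln(T₂/T₁) / ln(V₁/V₂).
γ = 1 + ln(175/303) / ln(9.18/36.1) = 1.401.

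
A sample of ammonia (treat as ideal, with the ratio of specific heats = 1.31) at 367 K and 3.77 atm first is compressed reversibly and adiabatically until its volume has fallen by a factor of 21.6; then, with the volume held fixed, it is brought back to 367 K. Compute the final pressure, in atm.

P₃ ≈ 81.4 atm

Adiabatic step (PV^γ = const): P₂ = 3.77×21.6^(1.31) = 211.1 atm; T₂ = 367×21.6^(0.31) = 951.4 K.
Isochoric: P₃ = P₂(T₃/T₂) = 211.1 × (367/951.4) = 81.43 atm.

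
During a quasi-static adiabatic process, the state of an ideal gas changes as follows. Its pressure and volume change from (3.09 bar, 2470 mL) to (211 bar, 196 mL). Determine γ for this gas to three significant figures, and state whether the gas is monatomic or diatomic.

PV^γ = const ⇒ γ = ln(P₂/P₁) / ln(V₁/V₂).
γ = ln(211/3.09) / ln(2470/196) = 1.667.
γ ≈ 1.67 is close to 5/3, so the gas is monatomic.

γ ≈ 1.67; monatomic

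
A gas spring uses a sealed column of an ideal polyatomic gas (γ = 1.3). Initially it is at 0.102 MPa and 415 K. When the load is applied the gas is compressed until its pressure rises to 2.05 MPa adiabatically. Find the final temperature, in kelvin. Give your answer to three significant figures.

Adiabatic: T₂/T₁ = (P₂/P₁)^((γ−1)/γ).
T₂ = 415 × (2.05/0.102)^(0.231) = 829.4 K.

T₂ ≈ 829 K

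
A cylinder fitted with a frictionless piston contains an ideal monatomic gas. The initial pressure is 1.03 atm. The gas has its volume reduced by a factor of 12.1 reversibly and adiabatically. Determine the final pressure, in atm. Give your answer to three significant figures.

P₂ ≈ 65.7 atm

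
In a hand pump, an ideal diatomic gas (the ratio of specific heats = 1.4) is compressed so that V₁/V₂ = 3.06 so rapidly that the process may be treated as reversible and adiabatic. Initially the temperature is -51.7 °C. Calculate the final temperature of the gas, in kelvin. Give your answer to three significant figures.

T₂ ≈ 346 K

Adiabatic: T₁V₁^(γ−1) = T₂V₂^(γ−1) ⇒ T₂ = T₁ (V₁/V₂)^(γ−1).
T₁ = -51.7 °C = 221.4 K.
T₂ = 221.4 × 3.06^(0.4) = 346.4 K.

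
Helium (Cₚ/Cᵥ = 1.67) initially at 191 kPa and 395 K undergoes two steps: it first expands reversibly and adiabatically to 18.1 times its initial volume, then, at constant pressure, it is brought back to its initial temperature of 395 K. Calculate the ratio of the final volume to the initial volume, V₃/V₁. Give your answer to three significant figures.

Adiabatic step: V₂/V₁ = 18.1; T₂ = T₁·(1/18.1)^(0.67) = 56.75 K.
Isobaric step: V₃/V₂ = T₃/T₂ = 395/56.75.
V₃/V₁ = (V₂/V₁)(V₃/V₂) = 18.1 × (395/56.75) = 126.

V₃/V₁ ≈ 126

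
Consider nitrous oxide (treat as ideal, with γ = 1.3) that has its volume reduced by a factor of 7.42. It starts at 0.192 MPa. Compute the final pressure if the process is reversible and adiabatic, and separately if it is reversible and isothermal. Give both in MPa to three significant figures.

adiabatic: 2.60 MPa; isothermal: 1.42 MPa

Isothermal: P₂ = P₁(V₁/V₂) = 0.192×7.42 = 1.425 MPa.
Adiabatic: P₂ = P₁(V₁/V₂)^γ = 0.192×7.42^(1.3) = 2.599 MPa.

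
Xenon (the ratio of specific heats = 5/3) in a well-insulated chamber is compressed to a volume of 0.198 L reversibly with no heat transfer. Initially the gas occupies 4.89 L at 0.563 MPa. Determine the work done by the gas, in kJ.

W ≈ -30.9 kJ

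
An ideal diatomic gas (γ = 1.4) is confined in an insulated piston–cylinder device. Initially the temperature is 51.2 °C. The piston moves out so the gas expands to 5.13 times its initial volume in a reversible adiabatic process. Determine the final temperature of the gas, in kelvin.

T₂ ≈ 169 K

For a reversible adiabat TV^(γ−1) is constant, so T₂ = T₁ (V₁/V₂)^(γ−1).
T₁ = 51.2 °C = 324.3 K.
T₂ = 324.3 × (1/5.13)^(0.4) = 168.6 K.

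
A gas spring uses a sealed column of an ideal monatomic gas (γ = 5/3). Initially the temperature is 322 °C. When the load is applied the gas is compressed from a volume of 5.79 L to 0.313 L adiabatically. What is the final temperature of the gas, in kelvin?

T₂ ≈ 4160 K

Adiabatic: T₁V₁^(γ−1) = T₂V₂^(γ−1) ⇒ T₂ = T₁ (V₁/V₂)^(γ−1).
T₁ = 322 °C = 595.1 K.
T₂ = 595.1 × (5.79/0.313)^(2/3) = 4163 K.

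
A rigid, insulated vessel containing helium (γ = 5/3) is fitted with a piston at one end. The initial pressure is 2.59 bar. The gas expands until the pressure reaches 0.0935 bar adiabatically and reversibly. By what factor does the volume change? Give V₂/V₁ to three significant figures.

V₂/V₁ ≈ 7.34

From PV^γ = const, V₂/V₁ = (P₁/P₂)^(1/γ).
V₂/V₁ = (2.59/0.0935)^(3/5) = 7.337.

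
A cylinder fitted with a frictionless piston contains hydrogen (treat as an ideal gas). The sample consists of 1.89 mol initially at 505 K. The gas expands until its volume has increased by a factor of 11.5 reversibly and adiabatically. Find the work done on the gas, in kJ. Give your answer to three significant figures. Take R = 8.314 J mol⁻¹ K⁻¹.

W ≈ -12.4 kJ

For a reversible adiabat TV^(γ−1) is constant, so T₂ = T₁ (V₁/V₂)^(γ−1).
γ = 7/5 for a diatomic ideal gas, so γ−1 = 2/5.
T₂ = 505 × (1/11.5)^(2/5) = 190.1 K.
Q = 0, so ΔU = W_on_gas = nCᵥΔT with Cᵥ = R/(γ−1) = 20.79 J/(mol·K).
ΔU = 1.89 × 20.79 × (190.1 − 505) = -12370 J.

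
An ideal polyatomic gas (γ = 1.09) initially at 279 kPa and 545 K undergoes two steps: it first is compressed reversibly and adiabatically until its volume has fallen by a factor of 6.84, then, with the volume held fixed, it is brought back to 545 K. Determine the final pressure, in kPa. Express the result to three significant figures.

P₃ ≈ 1910 kPa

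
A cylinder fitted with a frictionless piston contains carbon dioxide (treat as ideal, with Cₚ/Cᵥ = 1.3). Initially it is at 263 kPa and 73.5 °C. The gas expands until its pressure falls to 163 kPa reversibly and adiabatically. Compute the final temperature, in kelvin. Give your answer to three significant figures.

T₂ ≈ 310 K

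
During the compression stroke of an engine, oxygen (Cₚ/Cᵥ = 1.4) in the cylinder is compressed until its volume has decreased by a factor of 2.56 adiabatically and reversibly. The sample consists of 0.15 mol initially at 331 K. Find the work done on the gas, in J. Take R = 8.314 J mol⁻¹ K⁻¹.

W ≈ 471 J

For a reversible adiabat TV^(γ−1) is constant, so T₂ = T₁ (V₁/V₂)^(γ−1).
T₂ = 331 × 2.56^(0.4) = 482.1 K.
Q = 0, so ΔU = W_on_gas = nCᵥΔT with Cᵥ = R/(γ−1) = 20.79 J/(mol·K).
ΔU = 0.15 × 20.79 × (482.1 − 331) = 471 J.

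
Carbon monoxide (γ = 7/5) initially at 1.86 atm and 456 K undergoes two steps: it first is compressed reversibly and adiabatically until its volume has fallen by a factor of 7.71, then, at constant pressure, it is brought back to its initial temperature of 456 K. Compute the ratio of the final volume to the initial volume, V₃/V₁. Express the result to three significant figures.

V₃/V₁ ≈ 0.0573

Adiabatic step: V₂/V₁ = 0.1297; T₂ = T₁·7.71^(2/5) = 1032 K.
Isobaric step: V₃/V₂ = T₃/T₂ = 456/1032.
V₃/V₁ = (V₂/V₁)(V₃/V₂) = 0.1297 × (456/1032) = 0.0573.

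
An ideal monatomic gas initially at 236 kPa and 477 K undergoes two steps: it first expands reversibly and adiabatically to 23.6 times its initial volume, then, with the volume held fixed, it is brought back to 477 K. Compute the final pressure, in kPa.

For a monatomic ideal gas γ = 5/3.
Adiabatic step (PV^γ = const): P₂ = 236×(1/23.6)^(5/3) = 1.215 kPa; T₂ = 477×(1/23.6)^(2/3) = 57.98 K.
Isochoric: P₃ = P₂(T₃/T₂) = 1.215 × (477/57.98) = 10 kPa.

P₃ ≈ 10.0 kPa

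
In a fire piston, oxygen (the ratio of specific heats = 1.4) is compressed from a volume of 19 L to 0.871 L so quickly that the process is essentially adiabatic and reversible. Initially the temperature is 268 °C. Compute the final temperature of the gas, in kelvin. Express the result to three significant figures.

For a reversible adiabat TV^(γ−1) is constant, so T₂ = T₁ (V₁/V₂)^(γ−1).
T₁ = 268 °C = 541.1 K.
T₂ = 541.1 × (19/0.871)^(0.4) = 1857 K.

T₂ ≈ 1860 K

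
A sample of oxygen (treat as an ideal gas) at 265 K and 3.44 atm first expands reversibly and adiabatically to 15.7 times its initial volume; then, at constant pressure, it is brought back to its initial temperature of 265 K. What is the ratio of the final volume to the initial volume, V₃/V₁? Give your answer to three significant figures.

V₃/V₁ ≈ 47.2

For a diatomic ideal gas γ = 7/5.
Adiabatic step: V₂/V₁ = 15.7; T₂ = T₁·(1/15.7)^(2/5) = 88.08 K.
Isobaric step: V₃/V₂ = T₃/T₂ = 265/88.08.
V₃/V₁ = (V₂/V₁)(V₃/V₂) = 15.7 × (265/88.08) = 47.23.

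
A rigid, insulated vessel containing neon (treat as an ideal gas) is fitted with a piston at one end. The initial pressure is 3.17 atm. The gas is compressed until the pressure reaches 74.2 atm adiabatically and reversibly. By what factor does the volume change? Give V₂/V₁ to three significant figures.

From PV^γ = const, V₂/V₁ = (P₁/P₂)^(1/γ).
For a monatomic ideal gas γ = 5/3.
V₂/V₁ = (3.17/74.2)^(3/5) = 0.1508.

V₂/V₁ ≈ 0.151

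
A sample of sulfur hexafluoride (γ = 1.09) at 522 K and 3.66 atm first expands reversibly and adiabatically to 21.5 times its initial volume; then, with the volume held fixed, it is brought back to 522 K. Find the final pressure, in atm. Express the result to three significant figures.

P₃ ≈ 0.170 atm

Adiabatic step (PV^γ = const): P₂ = 3.66×(1/21.5)^(1.09) = 0.1292 atm; T₂ = 522×(1/21.5)^(0.09) = 396.1 K.
Isochoric: P₃ = P₂(T₃/T₂) = 0.1292 × (522/396.1) = 0.1702 atm.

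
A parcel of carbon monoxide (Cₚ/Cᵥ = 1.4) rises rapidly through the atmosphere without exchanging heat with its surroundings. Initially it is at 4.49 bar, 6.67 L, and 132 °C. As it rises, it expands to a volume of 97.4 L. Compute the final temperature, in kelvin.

Adiabatic: T₁V₁^(γ−1) = T₂V₂^(γ−1) ⇒ T₂ = T₁ (V₁/V₂)^(γ−1).
T₁ = 132 °C = 405.1 K.
T₂ = 405.1 × (6.67/97.4)^(0.4) = 138.6 K.

T₂ ≈ 139 K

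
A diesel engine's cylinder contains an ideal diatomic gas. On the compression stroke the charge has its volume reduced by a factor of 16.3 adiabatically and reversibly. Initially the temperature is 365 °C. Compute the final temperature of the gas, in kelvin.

Adiabatic: T₁V₁^(γ−1) = T₂V₂^(γ−1) ⇒ T₂ = T₁ (V₁/V₂)^(γ−1).
For a diatomic ideal gas γ = 7/5, so γ−1 = 2/5.
T₁ = 365 °C = 638.1 K.
T₂ = 638.1 × 16.3^(2/5) = 1949 K.

T₂ ≈ 1950 K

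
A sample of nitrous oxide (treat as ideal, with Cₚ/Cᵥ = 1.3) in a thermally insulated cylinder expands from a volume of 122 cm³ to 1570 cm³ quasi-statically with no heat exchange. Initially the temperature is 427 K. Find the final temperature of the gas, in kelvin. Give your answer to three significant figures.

T₂ ≈ 198 K

Adiabatic: T₁V₁^(γ−1) = T₂V₂^(γ−1) ⇒ T₂ = T₁ (V₁/V₂)^(γ−1).
T₂ = 427 × (122/1570)^(0.3) = 198.4 K.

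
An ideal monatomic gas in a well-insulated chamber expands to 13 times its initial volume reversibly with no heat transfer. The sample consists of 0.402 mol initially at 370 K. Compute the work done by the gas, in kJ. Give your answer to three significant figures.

Adiabatic: T₁V₁^(γ−1) = T₂V₂^(γ−1) ⇒ T₂ = T₁ (V₁/V₂)^(γ−1).
γ = 5/3 for a monatomic ideal gas, so γ−1 = 2/3.
T₂ = 370 × (1/13)^(2/3) = 66.92 K.
Q = 0, so ΔU = W_on_gas = nCᵥΔT with Cᵥ = R/(γ−1) = 12.47 J/(mol·K).
ΔU = 0.402 × 12.47 × (66.92 − 370) = -1519 J.
Work done by the gas = −ΔU = 1519 J.

W ≈ 1.52 kJ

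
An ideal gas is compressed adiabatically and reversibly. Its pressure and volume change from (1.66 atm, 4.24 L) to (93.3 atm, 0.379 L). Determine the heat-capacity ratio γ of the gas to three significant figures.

γ ≈ 1.67

PV^γ = const ⇒ γ = ln(P₂/P₁) / ln(V₁/V₂).
γ = ln(93.3/1.66) / ln(4.24/0.379) = 1.668.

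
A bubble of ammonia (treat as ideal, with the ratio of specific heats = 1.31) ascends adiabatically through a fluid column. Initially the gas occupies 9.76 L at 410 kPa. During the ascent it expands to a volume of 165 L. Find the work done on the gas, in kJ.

P₂ = P₁(V₁/V₂)^γ = 410×(9.76/165)^(1.31) = 10.09 kPa.
For a reversible adiabat, W_by_gas = (P₁V₁ − P₂V₂)/(γ−1).
W_by = (410000×0.00976 − 10090×0.165) / (0.31) = 7536 J.
W_on_gas = −W_by = -7536 J.

W ≈ -7.54 kJ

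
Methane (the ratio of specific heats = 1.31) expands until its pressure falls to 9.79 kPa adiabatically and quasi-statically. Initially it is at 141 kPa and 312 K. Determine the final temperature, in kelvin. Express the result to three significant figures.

T₂ ≈ 166 K

Along an adiabat T P^((1−γ)/γ) is constant, so T₂ = T₁ (P₂/P₁)^((γ−1)/γ).
T₂ = 312 × (9.79/141)^(0.237) = 166 K.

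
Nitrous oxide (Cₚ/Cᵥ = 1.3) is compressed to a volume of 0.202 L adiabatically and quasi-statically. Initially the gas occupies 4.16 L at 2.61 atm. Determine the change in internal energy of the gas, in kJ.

P₂ = P₁(V₁/V₂)^γ = 2.61×(4.16/0.202)^(1.3) = 133.2 atm.
For a reversible adiabat, W_by_gas = (P₁V₁ − P₂V₂)/(γ−1).
W_by = (264500×0.00416 − 1.35×10^7×0.000202) / (0.3) = -5420 J.
Q = 0 ⇒ ΔU = −W_by = 5420 J.

ΔU ≈ 5.42 kJ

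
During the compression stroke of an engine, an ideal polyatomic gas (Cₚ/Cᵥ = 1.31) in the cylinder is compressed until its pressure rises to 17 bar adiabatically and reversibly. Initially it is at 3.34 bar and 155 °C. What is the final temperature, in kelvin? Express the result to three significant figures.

T₂ ≈ 629 K

Adiabatic: T₂/T₁ = (P₂/P₁)^((γ−1)/γ).
T₁ = 155 °C = 428.1 K.
T₂ = 428.1 × (17/3.34)^(0.237) = 629.3 K.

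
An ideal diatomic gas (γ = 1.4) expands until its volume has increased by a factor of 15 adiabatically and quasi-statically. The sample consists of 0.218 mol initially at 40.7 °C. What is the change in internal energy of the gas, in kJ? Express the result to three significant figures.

ΔU ≈ -0.941 kJ

Adiabatic: T₁V₁^(γ−1) = T₂V₂^(γ−1) ⇒ T₂ = T₁ (V₁/V₂)^(γ−1).
T₁ = 40.7 °C = 313.8 K.
T₂ = 313.8 × (1/15)^(0.4) = 106.2 K.
Q = 0, so ΔU = W_on_gas = nCᵥΔT with Cᵥ = R/(γ−1) = 20.79 J/(mol·K).
ΔU = 0.218 × 20.79 × (106.2 − 313.8) = -940.7 J.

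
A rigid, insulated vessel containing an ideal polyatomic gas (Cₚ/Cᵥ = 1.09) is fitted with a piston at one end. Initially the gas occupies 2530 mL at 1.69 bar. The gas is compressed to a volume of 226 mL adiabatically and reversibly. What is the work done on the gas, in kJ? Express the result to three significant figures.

W ≈ 1.15 kJ

P₂ = P₁(V₁/V₂)^γ = 1.69×(2530/226)^(1.09) = 23.51 bar.
For a reversible adiabat, W_by_gas = (P₁V₁ − P₂V₂)/(γ−1).
W_by = (169000×0.00253 − 2.351×10^6×0.000226) / (0.09) = -1154 J.
W_on_gas = −W_by = 1154 J.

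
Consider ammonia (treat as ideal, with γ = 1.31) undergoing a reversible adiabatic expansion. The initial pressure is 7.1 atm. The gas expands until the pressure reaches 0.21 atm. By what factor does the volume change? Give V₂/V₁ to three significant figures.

From PV^γ = const, V₂/V₁ = (P₁/P₂)^(1/γ).
V₂/V₁ = (7.1/0.21)^(0.763) = 14.7.

V₂/V₁ ≈ 14.7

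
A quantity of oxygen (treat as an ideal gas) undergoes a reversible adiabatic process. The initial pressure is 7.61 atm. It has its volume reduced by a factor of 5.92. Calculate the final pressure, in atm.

P₂ ≈ 91.8 atm

Adiabatic: P₁V₁^γ = P₂V₂^γ ⇒ P₂ = P₁ (V₁/V₂)^γ.
For a diatomic ideal gas γ = 7/5.
P₂ = 7.61 × 5.92^(7/5) = 91.76 atm.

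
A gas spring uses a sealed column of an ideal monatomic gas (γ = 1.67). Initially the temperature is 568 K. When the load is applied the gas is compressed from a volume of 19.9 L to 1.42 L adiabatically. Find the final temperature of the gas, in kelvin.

T₂ ≈ 3330 K

For a reversible adiabat TV^(γ−1) is constant, so T₂ = T₁ (V₁/V₂)^(γ−1).
T₂ = 568 × (19.9/1.42)^(0.67) = 3331 K.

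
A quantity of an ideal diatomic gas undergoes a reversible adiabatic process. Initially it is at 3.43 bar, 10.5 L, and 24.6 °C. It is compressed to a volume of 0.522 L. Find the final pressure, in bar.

Since PV^γ is constant along a reversible adiabat, P₂ = P₁ (V₁/V₂)^γ.
γ = 7/5 for a diatomic ideal gas.
P₂ = 3.43 × (10.5/0.522)^(7/5) = 229.2 bar.

P₂ ≈ 229 bar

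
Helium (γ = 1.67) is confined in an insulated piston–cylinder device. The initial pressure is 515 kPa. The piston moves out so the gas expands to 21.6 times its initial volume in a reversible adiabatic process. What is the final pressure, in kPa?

P₂ ≈ 3.04 kPa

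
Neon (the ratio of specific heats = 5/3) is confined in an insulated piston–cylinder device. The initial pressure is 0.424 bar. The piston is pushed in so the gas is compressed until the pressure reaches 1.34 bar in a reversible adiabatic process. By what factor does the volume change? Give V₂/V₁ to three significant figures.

V₂/V₁ ≈ 0.501

From PV^γ = const, V₂/V₁ = (P₁/P₂)^(1/γ).
V₂/V₁ = (0.424/1.34)^(3/5) = 0.5014.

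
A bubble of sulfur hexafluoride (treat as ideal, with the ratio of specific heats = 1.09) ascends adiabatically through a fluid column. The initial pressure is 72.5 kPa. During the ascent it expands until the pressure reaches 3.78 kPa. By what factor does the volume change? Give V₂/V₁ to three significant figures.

From PV^γ = const, V₂/V₁ = (P₁/P₂)^(1/γ).
V₂/V₁ = (72.5/3.78)^(0.917) = 15.03.

V₂/V₁ ≈ 15.0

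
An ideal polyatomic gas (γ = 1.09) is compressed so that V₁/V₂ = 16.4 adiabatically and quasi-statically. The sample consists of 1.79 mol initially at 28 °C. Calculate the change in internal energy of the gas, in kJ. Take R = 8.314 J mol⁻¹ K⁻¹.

ΔU ≈ 14.3 kJ

Adiabatic: T₁V₁^(γ−1) = T₂V₂^(γ−1) ⇒ T₂ = T₁ (V₁/V₂)^(γ−1).
T₁ = 28 °C = 301.1 K.
T₂ = 301.1 × 16.4^(0.09) = 387.4 K.
Q = 0, so ΔU = W_on_gas = nCᵥΔT with Cᵥ = R/(γ−1) = 92.38 J/(mol·K).
ΔU = 1.79 × 92.38 × (387.4 − 301.1) = 14260 J.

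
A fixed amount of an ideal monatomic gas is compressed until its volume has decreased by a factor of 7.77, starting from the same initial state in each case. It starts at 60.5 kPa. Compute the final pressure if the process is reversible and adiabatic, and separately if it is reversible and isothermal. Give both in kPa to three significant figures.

For a monatomic ideal gas γ = 5/3.
Isothermal: P₂ = P₁(V₁/V₂) = 60.5×7.77 = 470.1 kPa.
Adiabatic: P₂ = P₁(V₁/V₂)^γ = 60.5×7.77^(5/3) = 1844 kPa.

adiabatic: 1840 kPa; isothermal: 470 kPa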